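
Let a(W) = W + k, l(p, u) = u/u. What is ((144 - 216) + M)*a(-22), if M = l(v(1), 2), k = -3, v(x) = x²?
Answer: 1775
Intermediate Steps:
l(p, u) = 1
M = 1
a(W) = -3 + W (a(W) = W - 3 = -3 + W)
((144 - 216) + M)*a(-22) = ((144 - 216) + 1)*(-3 - 22) = (-72 + 1)*(-25) = -71*(-25) = 1775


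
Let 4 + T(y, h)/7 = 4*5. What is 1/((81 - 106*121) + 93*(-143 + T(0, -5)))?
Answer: -1/15628 ≈ -6.3988e-5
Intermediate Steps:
T(y, h) = 112 (T(y, h) = -28 + 7*(4*5) = -28 + 7*20 = -28 + 140 = 112)
1/((81 - 106*121) + 93*(-143 + T(0, -5))) = 1/((81 - 106*121) + 93*(-143 + 112)) = 1/((81 - 12826) + 93*(-31)) = 1/(-12745 - 2883) = 1/(-15628) = -1/15628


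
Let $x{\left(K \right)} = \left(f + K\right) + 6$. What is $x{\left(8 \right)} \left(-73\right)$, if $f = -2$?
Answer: $-876$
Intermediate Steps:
$x{\left(K \right)} = 4 + K$ ($x{\left(K \right)} = \left(-2 + K\right) + 6 = 4 + K$)
$x{\left(8 \right)} \left(-73\right) = \left(4 + 8\right) \left(-73\right) = 12 \left(-73\right) = -876$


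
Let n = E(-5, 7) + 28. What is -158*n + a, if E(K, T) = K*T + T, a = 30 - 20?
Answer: 10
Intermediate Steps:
a = 10
E(K, T) = T + K*T
n = 0 (n = 7*(1 - 5) + 28 = 7*(-4) + 28 = -28 + 28 = 0)
-158*n + a = -158*0 + 10 = 0 + 10 = 10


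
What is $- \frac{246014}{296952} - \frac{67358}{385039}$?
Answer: $- \frac{57363538681}{57169050564} \approx -1.0034$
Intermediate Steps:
$- \frac{246014}{296952} - \frac{67358}{385039} = \left(-246014\right) \frac{1}{296952} - \frac{67358}{385039} = - \frac{123007}{148476} - \frac{67358}{385039} = - \frac{57363538681}{57169050564}$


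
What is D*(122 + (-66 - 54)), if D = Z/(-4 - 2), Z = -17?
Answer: 17/3 ≈ 5.6667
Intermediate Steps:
D = 17/6 (D = -17/(-4 - 2) = -17/(-6) = -17*(-⅙) = 17/6 ≈ 2.8333)
D*(122 + (-66 - 54)) = 17*(122 + (-66 - 54))/6 = 17*(122 - 120)/6 = (17/6)*2 = 17/3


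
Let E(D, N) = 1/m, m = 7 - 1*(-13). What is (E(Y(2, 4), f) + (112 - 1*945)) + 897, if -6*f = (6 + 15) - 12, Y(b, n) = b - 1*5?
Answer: 1281/20 ≈ 64.050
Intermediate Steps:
Y(b, n) = -5 + b (Y(b, n) = b - 5 = -5 + b)
m = 20 (m = 7 + 13 = 20)
f = -3/2 (f = -((6 + 15) - 12)/6 = -(21 - 12)/6 = -1/6*9 = -3/2 ≈ -1.5000)
E(D, N) = 1/20
(E(Y(2, 4), f) + (112 - 1*945)) + 897 = (1/20 + (112 - 1*945)) + 897 = (1/20 + (112 - 945)) + 897 = (1/20 - 833) + 897 = -16659/20 + 897 = 1281/20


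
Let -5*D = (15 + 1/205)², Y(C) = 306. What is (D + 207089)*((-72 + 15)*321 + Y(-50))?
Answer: -782700512252859/210125 ≈ -3.7249e+9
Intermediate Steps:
D = -9461776/210125 (D = -(15 + 1/205)²/5 = -(3076/205)²/5 = -⅕*9461776/42025 = -9461776/210125 ≈ -45.029)
(D + 207089)*((-72 + 15)*321 + Y(-50)) = (-9461776/210125 + 207089)*((-72 + 15)*321 + 306) = 43505114349*(-57*321 + 306)/210125 = 43505114349*(-18297 + 306)/210125 = (43505114349/210125)*(-17991) = -782700512252859/210125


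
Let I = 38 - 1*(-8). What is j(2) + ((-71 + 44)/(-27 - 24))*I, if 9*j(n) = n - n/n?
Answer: 3743/153 ≈ 24.464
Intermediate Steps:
I = 46 (I = 38 + 8 = 46)
j(n) = -1/9 + n/9 (j(n) = (n - n/n)/9 = (n - 1*1)/9 = (n - 1)/9 = (-1 + n)/9 = -1/9 + n/9)
j(2) + ((-71 + 44)/(-27 - 24))*I = (-1/9 + (1/9)*2) + ((-71 + 44)/(-27 - 24))*46 = (-1/9 + 2/9) - 27/(-51)*46 = 1/9 - 27*(-1/51)*46 = 1/9 + (9/17)*46 = 1/9 + 414/17 = 3743/153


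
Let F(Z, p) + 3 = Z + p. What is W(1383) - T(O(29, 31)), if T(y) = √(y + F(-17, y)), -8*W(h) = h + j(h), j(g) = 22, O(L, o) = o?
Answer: -1405/8 - √42 ≈ -182.11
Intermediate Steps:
F(Z, p) = -3 + Z + p (F(Z, p) = -3 + (Z + p) = -3 + Z + p)
W(h) = -11/4 - h/8 (W(h) = -(h + 22)/8 = -(22 + h)/8 = -11/4 - h/8)
T(y) = √(-20 + 2*y) (T(y) = √(y + (-3 - 17 + y)) = √(y + (-20 + y)) = √(-20 + 2*y))
W(1383) - T(O(29, 31)) = (-11/4 - ⅛*1383) - √(-20 + 2*31) = (-11/4 - 1383/8) - √(-20 + 62) = -1405/8 - √42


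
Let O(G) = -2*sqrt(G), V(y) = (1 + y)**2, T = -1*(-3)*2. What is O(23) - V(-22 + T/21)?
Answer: -21025/49 - 2*sqrt(23) ≈ -438.67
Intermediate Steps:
T = 6 (T = 3*2 = 6)
O(23) - V(-22 + T/21) = -2*sqrt(23) - (1 + (-22 + 6/21))**2 = -2*sqrt(23) - (1 + (-22 + 6*(1/21)))**2 = -2*sqrt(23) - (1 + (-22 + 2/7))**2 = -2*sqrt(23) - (1 - 152/7)**2 = -2*sqrt(23) - (-145/7)**2 = -2*sqrt(23) - 1*21025/49 = -2*sqrt(23) - 21025/49 = -21025/49 - 2*sqrt(23)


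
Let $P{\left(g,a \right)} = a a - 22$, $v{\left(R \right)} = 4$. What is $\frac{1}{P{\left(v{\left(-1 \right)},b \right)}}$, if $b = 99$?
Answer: $\frac{1}{9779} \approx 0.00010226$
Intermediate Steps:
$P{\left(g,a \right)} = -22 + a^{2}$ ($P{\left(g,a \right)} = a^{2} - 22 = -22 + a^{2}$)
$\frac{1}{P{\left(v{\left(-1 \right)},b \right)}} = \frac{1}{-22 + 99^{2}} = \frac{1}{-22 + 9801} = \frac{1}{9779}$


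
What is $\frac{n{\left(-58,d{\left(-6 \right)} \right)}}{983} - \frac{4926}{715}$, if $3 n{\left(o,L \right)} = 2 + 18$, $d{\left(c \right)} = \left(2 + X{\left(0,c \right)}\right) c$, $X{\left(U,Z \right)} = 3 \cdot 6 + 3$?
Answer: $- \frac{14512474}{2108535} \approx -6.8827$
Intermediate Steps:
$X{\left(U,Z \right)} = 21$ ($X{\left(U,Z \right)} = 18 + 3 = 21$)
$d{\left(c \right)} = 23 c$ ($d{\left(c \right)} = \left(2 + 21\right) c = 23 c$)
$n{\left(o,L \right)} = \frac{20}{3}$ ($n{\left(o,L \right)} = \frac{2 + 18}{3} = \frac{1}{3} \cdot 20 = \frac{20}{3}$)
$\frac{n{\left(-58,d{\left(-6 \right)} \right)}}{983} - \frac{4926}{715} = \frac{20}{3 \cdot 983} - \frac{4926}{715} = \frac{20}{3} \cdot \frac{1}{983} - \frac{4926}{715} = \frac{20}{2949} - \frac{4926}{715} = - \frac{14512474}{2108535}$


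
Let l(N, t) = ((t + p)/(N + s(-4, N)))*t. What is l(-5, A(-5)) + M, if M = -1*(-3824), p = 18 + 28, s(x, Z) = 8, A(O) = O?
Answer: 11267/3 ≈ 3755.7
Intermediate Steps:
p = 46
M = 3824
l(N, t) = t*(46 + t)/(8 + N) (l(N, t) = ((t + 46)/(N + 8))*t = ((46 + t)/(8 + N))*t = t*(46 + t)/(8 + N))
l(-5, A(-5)) + M = -5*(46 - 5)/(8 - 5) + 3824 = -5*41/3 + 3824 = -5*⅓*41 + 3824 = -205/3 + 3824 = 11267/3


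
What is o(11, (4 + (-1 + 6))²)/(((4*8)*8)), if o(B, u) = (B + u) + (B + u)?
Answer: 23/32 ≈ 0.71875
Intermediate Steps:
o(B, u) = 2*B + 2*u
o(11, (4 + (-1 + 6))²)/(((4*8)*8)) = (2*11 + 2*(4 + (-1 + 6))²)/(((4*8)*8)) = (22 + 2*(4 + 5)²)/((32*8)) = (22 + 2*9²)/256 = (22 + 2*81)*(1/256) = (22 + 162)*(1/256) = 184*(1/256) = 23/32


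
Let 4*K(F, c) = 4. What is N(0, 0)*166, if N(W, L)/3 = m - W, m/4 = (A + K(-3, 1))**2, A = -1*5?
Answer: 31872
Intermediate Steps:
K(F, c) = 1 (K(F, c) = (1/4)*4 = 1)
A = -5
m = 64 (m = 4*(-5 + 1)**2 = 4*(-4)**2 = 4*16 = 64)
N(W, L) = 192 - 3*W (N(W, L) = 3*(64 - W) = 192 - 3*W)
N(0, 0)*166 = (192 - 3*0)*166 = (192 + 0)*166 = 192*166 = 31872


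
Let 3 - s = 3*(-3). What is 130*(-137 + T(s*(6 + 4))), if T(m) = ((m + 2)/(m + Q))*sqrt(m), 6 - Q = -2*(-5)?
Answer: -17810 + 7930*sqrt(30)/29 ≈ -16312.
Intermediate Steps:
Q = -4 (Q = 6 - (-2)*(-5) = 6 - 1*10 = 6 - 10 = -4)
s = 12 (s = 3 - 3*(-3) = 3 - 1*(-9) = 3 + 9 = 12)
T(m) = sqrt(m)*(2 + m)/(-4 + m) (T(m) = ((m + 2)/(m - 4))*sqrt(m) = ((2 + m)/(-4 + m))*sqrt(m) = sqrt(m)*(2 + m)/(-4 + m))
130*(-137 + T(s*(6 + 4))) = 130*(-137 + sqrt(12*(6 + 4))*(2 + 12*(6 + 4))/(-4 + 12*(6 + 4))) = 130*(-137 + sqrt(12*10)*(2 + 12*10)/(-4 + 12*10)) = 130*(-137 + sqrt(120)*(2 + 120)/(-4 + 120)) = 130*(-137 + (2*sqrt(30))*122/116) = 130*(-137 + (2*sqrt(30))*(1/116)*122) = 130*(-137 + 61*sqrt(30)/29) = -17810 + 7930*sqrt(30)/29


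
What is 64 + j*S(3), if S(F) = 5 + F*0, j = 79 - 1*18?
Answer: 369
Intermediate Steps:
j = 61 (j = 79 - 18 = 61)
S(F) = 5 (S(F) = 5 + 0 = 5)
64 + j*S(3) = 64 + 61*5 = 64 + 305 = 369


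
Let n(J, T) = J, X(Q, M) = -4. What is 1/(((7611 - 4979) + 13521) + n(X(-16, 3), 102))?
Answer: 1/16149 ≈ 6.1923e-5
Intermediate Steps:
1/(((7611 - 4979) + 13521) + n(X(-16, 3), 102)) = 1/(((7611 - 4979) + 13521) - 4) = 1/((2632 + 13521) - 4) = 1/(16153 - 4) = 1/16149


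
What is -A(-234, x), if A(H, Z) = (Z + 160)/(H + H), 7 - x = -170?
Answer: 337/468 ≈ 0.72009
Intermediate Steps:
x = 177 (x = 7 - 1*(-170) = 7 + 170 = 177)
A(H, Z) = (160 + Z)/(2*H) (A(H, Z) = (160 + Z)/((2*H)) = (160 + Z)*(1/(2*H)) = (160 + Z)/(2*H))
-A(-234, x) = -(160 + 177)/(2*(-234)) = -(-1)*337/(2*234) = -1*(-337/468) = 337/468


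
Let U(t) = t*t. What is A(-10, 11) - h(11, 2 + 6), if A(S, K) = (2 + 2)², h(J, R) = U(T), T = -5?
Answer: -9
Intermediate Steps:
U(t) = t²
h(J, R) = 25 (h(J, R) = (-5)² = 25)
A(S, K) = 16 (A(S, K) = 4² = 16)
A(-10, 11) - h(11, 2 + 6) = 16 - 1*25 = 16 - 25 = -9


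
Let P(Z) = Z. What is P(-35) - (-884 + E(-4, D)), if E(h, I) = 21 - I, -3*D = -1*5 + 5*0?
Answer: 2489/3 ≈ 829.67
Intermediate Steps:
D = 5/3 (D = -(-1*5 + 5*0)/3 = -(-5 + 0)/3 = -⅓*(-5) = 5/3 ≈ 1.6667)
P(-35) - (-884 + E(-4, D)) = -35 - (-884 + (21 - 1*5/3)) = -35 - (-884 + (21 - 5/3)) = -35 - (-884 + 58/3) = -35 - 1*(-2594/3) = -35 + 2594/3 = 2489/3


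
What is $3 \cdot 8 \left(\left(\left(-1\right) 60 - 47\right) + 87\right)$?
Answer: $-480$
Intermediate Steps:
$3 \cdot 8 \left(\left(\left(-1\right) 60 - 47\right) + 87\right) = 24 \left(\left(-60 - 47\right) + 87\right) = 24 \left(-107 + 87\right) = 24 \left(-20\right) = -480$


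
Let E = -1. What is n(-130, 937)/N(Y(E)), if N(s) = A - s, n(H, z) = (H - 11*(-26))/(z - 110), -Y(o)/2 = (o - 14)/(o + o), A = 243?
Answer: 26/35561 ≈ 0.00073114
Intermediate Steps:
Y(o) = -(-14 + o)/o (Y(o) = -2*(o - 14)/(o + o) = -2*(-14 + o)/(2*o) = -2*(-14 + o)*1/(2*o) = -(-14 + o)/o)
n(H, z) = (286 + H)/(-110 + z) (n(H, z) = (H + 286)/(-110 + z) = (286 + H)/(-110 + z))
N(s) = 243 - s
n(-130, 937)/N(Y(E)) = ((286 - 130)/(-110 + 937))/(243 - (14 - 1*(-1))/(-1)) = (156/827)/(243 - (-1)*(14 + 1)) = ((1/827)*156)/(243 - (-1)*15) = 156/(827*(243 - 1*(-15))) = 156/(827*(243 + 15)) = (156/827)/258 = (156/827)*(1/258) = 26/35561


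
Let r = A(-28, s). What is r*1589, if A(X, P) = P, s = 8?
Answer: 12712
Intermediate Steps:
r = 8
r*1589 = 8*1589 = 12712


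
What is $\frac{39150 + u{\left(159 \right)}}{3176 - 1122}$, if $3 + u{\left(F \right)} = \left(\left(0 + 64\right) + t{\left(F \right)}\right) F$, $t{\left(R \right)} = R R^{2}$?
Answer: $\frac{319589142}{1027} \approx 3.1119 \cdot 10^{5}$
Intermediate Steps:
$t{\left(R \right)} = R^{3}$
$u{\left(F \right)} = -3 + F \left(64 + F^{3}\right)$ ($u{\left(F \right)} = -3 + \left(\left(0 + 64\right) + F^{3}\right) F = -3 + \left(64 + F^{3}\right) F = -3 + F \left(64 + F^{3}\right)$)
$\frac{39150 + u{\left(159 \right)}}{3176 - 1122} = \frac{39150 + \left(-3 + 159^{4} + 64 \cdot 159\right)}{3176 - 1122} = \frac{39150 + \left(-3 + 639128961 + 10176\right)}{2054} = \left(39150 + 639139134\right) \frac{1}{2054} = 639178284 \cdot \frac{1}{2054} = \frac{319589142}{1027}$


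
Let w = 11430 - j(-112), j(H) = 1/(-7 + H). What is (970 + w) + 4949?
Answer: 2064532/119 ≈ 17349.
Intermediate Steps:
w = 1360171/119 (w = 11430 - 1/(-7 - 112) = 11430 - 1/(-119) = 11430 - 1*(-1/119) = 11430 + 1/119 = 1360171/119 ≈ 11430.)
(970 + w) + 4949 = (970 + 1360171/119) + 4949 = 1475601/119 + 4949 = 2064532/119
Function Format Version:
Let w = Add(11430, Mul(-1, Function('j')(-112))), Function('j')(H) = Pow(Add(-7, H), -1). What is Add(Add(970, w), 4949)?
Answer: Rational(2064532, 119) ≈ 17349.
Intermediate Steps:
w = Rational(1360171, 119) (w = Add(11430, Mul(-1, Pow(Add(-7, -112), -1))) = Add(11430, Mul(-1, Pow(-119, -1))) = Add(11430, Mul(-1, Rational(-1, 119))) = Add(11430, Rational(1, 119)) = Rational(1360171, 119) ≈ 11430.)
Add(Add(970, w), 4949) = Add(Add(970, Rational(1360171, 119)), 4949) = Add(Rational(1475601, 119), 4949) = Rational(2064532, 119)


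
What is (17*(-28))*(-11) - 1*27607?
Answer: -22371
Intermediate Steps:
(17*(-28))*(-11) - 1*27607 = -476*(-11) - 27607 = 5236 - 27607 = -22371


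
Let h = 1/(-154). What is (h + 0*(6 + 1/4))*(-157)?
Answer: 157/154 ≈ 1.0195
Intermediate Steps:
h = -1/154 ≈ -0.0064935
(h + 0*(6 + 1/4))*(-157) = (-1/154 + 0*(6 + 1/4))*(-157) = (-1/154 + 0*(6 + ¼))*(-157) = (-1/154 + 0*(25/4))*(-157) = (-1/154 + 0)*(-157) = -1/154*(-157) = 157/154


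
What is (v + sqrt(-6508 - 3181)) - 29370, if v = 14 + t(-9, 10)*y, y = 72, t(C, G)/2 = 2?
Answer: -29068 + I*sqrt(9689) ≈ -29068.0 + 98.433*I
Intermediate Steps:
t(C, G) = 4 (t(C, G) = 2*2 = 4)
v = 302 (v = 14 + 4*72 = 14 + 288 = 302)
(v + sqrt(-6508 - 3181)) - 29370 = (302 + sqrt(-6508 - 3181)) - 29370 = (302 + sqrt(-9689)) - 29370 = (302 + I*sqrt(9689)) - 29370 = -29068 + I*sqrt(9689)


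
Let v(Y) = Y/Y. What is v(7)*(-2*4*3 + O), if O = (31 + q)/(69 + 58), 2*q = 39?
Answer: -5995/254 ≈ -23.602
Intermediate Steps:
q = 39/2 (q = (½)*39 = 39/2 ≈ 19.500)
O = 101/254 (O = (31 + 39/2)/(69 + 58) = (101/2)/127 = (101/2)*(1/127) = 101/254 ≈ 0.39764)
v(Y) = 1
v(7)*(-2*4*3 + O) = 1*(-2*4*3 + 101/254) = 1*(-8*3 + 101/254) = 1*(-24 + 101/254) = 1*(-5995/254) = -5995/254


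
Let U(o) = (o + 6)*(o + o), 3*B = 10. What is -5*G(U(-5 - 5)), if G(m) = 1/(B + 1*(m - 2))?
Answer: -15/244 ≈ -0.061475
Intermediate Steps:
B = 10/3 (B = (⅓)*10 = 10/3 ≈ 3.3333)
U(o) = 2*o*(6 + o) (U(o) = (6 + o)*(2*o) = 2*o*(6 + o))
G(m) = 1/(4/3 + m) (G(m) = 1/(10/3 + 1*(m - 2)) = 1/(10/3 + 1*(-2 + m)) = 1/(10/3 + (-2 + m)) = 1/(4/3 + m))
-5*G(U(-5 - 5)) = -15/(4 + 3*(2*(-5 - 5)*(6 + (-5 - 5)))) = -15/(4 + 3*(2*(-10)*(6 - 10))) = -15/(4 + 3*(2*(-10)*(-4))) = -15/(4 + 3*80) = -15/(4 + 240) = -15/244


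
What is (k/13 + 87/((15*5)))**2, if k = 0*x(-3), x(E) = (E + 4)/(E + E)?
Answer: 841/625 ≈ 1.3456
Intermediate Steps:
x(E) = (4 + E)/(2*E) (x(E) = (4 + E)/((2*E)) = (4 + E)*(1/(2*E)) = (4 + E)/(2*E))
k = 0 (k = 0*((1/2)*(4 - 3)/(-3)) = 0*((1/2)*(-1/3)*1) = 0*(-1/6) = 0)
(k/13 + 87/((15*5)))**2 = (0/13 + 87/((15*5)))**2 = (0*(1/13) + 87/75)**2 = (0 + 87*(1/75))**2 = (0 + 29/25)**2 = (29/25)**2 = 841/625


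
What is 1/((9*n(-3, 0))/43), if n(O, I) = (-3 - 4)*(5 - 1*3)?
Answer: -43/126 ≈ -0.34127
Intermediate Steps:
n(O, I) = -14 (n(O, I) = -7*(5 - 3) = -7*2 = -14)
1/((9*n(-3, 0))/43) = 1/((9*(-14))/43) = 1/(-126*1/43) = 1/(-126/43) = -43/126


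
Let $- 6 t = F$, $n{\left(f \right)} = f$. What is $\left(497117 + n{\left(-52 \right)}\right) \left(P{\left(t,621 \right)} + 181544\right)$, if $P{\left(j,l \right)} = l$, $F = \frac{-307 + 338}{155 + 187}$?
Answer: $90547845725$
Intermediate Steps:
$F = \frac{31}{342} \approx 0.090643$
$t = - \frac{31}{2052}$ ($t = \left(- \frac{1}{6}\right) \frac{31}{342} = - \frac{31}{2052} \approx -0.015107$)
$\left(497117 + n{\left(-52 \right)}\right) \left(P{\left(t,621 \right)} + 181544\right) = \left(497117 - 52\right) \left(621 + 181544\right) = 497065 \cdot 182165 = 90547845725$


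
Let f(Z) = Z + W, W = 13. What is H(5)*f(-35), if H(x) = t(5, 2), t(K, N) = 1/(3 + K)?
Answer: -11/4 ≈ -2.7500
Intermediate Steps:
H(x) = 1/8 (H(x) = 1/(3 + 5) = 1/8)
f(Z) = 13 + Z (f(Z) = Z + 13 = 13 + Z)
H(5)*f(-35) = (13 - 35)/8 = (1/8)*(-22) = -11/4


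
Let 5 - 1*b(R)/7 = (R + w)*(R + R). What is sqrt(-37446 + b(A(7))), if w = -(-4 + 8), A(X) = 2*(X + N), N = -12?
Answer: I*sqrt(39371) ≈ 198.42*I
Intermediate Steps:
A(X) = -24 + 2*X (A(X) = 2*(X - 12) = 2*(-12 + X) = -24 + 2*X)
w = -4 (w = -1*4 = -4)
b(R) = 35 - 14*R*(-4 + R) (b(R) = 35 - 7*(R - 4)*(R + R) = 35 - 7*(-4 + R)*2*R = 35 - 14*R*(-4 + R))
sqrt(-37446 + b(A(7))) = sqrt(-37446 + (35 - 14*(-24 + 2*7)**2 + 56*(-24 + 2*7))) = sqrt(-37446 + (35 - 14*(-24 + 14)**2 + 56*(-24 + 14))) = sqrt(-37446 + (35 - 14*(-10)**2 + 56*(-10))) = sqrt(-37446 + (35 - 14*100 - 560)) = sqrt(-37446 + (35 - 1400 - 560)) = sqrt(-37446 - 1925) = sqrt(-39371) = I*sqrt(39371)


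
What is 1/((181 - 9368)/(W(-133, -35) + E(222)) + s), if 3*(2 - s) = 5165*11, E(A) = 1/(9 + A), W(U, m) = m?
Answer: -24252/452877365 ≈ -5.3551e-5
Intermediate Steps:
s = -56809/3 (s = 2 - 5165*11/3 = 2 - 1/3*56815 = 2 - 56815/3 = -56809/3 ≈ -18936.)
1/((181 - 9368)/(W(-133, -35) + E(222)) + s) = 1/((181 - 9368)/(-35 + 1/(9 + 222)) - 56809/3) = 1/(-9187/(-35 + 1/231) - 56809/3) = 1/(-9187/(-8084/231) - 56809/3) = 1/(-9187*(-231/8084) - 56809/3) = 1/(2122197/8084 - 56809/3) = 1/(-452877365/24252) = -24252/452877365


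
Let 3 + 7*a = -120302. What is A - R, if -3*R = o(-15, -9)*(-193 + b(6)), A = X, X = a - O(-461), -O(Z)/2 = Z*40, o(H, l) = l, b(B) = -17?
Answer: -374055/7 ≈ -53436.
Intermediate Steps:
a = -120305/7 (a = -3/7 + (⅐)*(-120302) = -3/7 - 17186 = -120305/7 ≈ -17186.)
O(Z) = -80*Z (O(Z) = -2*Z*40 = -80*Z)
X = -378465/7 (X = -120305/7 - (-80)*(-461) = -120305/7 - 1*36880 = -120305/7 - 36880 = -378465/7 ≈ -54066.)
A = -378465/7 ≈ -54066.
R = -630 (R = -(-3)*(-193 - 17) = -(-3)*(-210) = -⅓*1890 = -630)
A - R = -378465/7 - 1*(-630) = -378465/7 + 630 = -374055/7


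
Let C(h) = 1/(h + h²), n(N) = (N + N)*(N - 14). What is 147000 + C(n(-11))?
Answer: 44548350001/303050 ≈ 1.4700e+5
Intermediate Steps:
n(N) = 2*N*(-14 + N) (n(N) = (2*N)*(-14 + N) = 2*N*(-14 + N))
147000 + C(n(-11)) = 147000 + 1/(((2*(-11)*(-14 - 11)))*(1 + 2*(-11)*(-14 - 11))) = 147000 + 1/(((2*(-11)*(-25)))*(1 + 2*(-11)*(-25))) = 147000 + 1/(550*(1 + 550)) = 147000 + (1/550)/551 = 147000 + (1/550)*(1/551) = 147000 + 1/303050 = 44548350001/303050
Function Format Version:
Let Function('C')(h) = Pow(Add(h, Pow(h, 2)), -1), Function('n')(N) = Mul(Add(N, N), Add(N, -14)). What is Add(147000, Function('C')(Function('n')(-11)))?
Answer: Rational(44548350001, 303050) ≈ 1.4700e+5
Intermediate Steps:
Function('n')(N) = Mul(2, N, Add(-14, N)) (Function('n')(N) = Mul(Mul(2, N), Add(-14, N)) = Mul(2, N, Add(-14, N)))
Add(147000, Function('C')(Function('n')(-11))) = Add(147000, Mul(Pow(Mul(2, -11, Add(-14, -11)), -1), Pow(Add(1, Mul(2, -11, Add(-14, -11))), -1))) = Add(147000, Mul(Pow(Mul(2, -11, -25), -1), Pow(Add(1, Mul(2, -11, -25)), -1))) = Add(147000, Mul(Pow(550, -1), Pow(Add(1, 550), -1))) = Add(147000, Mul(Rational(1, 550), Pow(551, -1))) = Add(147000, Mul(Rational(1, 550), Rational(1, 551))) = Add(147000, Rational(1, 303050)) = Rational(44548350001, 303050)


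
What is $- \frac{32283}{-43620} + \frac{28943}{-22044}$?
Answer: $- \frac{22951967}{40064970} \approx -0.57287$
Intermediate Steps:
$- \frac{32283}{-43620} + \frac{28943}{-22044} = \left(-32283\right) \left(- \frac{1}{43620}\right) + 28943 \left(- \frac{1}{22044}\right) = \frac{10761}{14540} - \frac{28943}{22044} = - \frac{22951967}{40064970}$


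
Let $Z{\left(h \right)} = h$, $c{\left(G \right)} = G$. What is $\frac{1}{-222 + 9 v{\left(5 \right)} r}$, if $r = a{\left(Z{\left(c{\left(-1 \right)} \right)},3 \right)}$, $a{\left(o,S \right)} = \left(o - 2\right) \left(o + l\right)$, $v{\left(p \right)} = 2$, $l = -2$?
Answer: $- \frac{1}{60} \approx -0.016667$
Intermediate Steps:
$a{\left(o,S \right)} = \left(-2 + o\right)^{2}$ ($a{\left(o,S \right)} = \left(o - 2\right) \left(o - 2\right) = \left(-2 + o\right) \left(-2 + o\right) = \left(-2 + o\right)^{2}$)
$r = 9$ ($r = 4 + \left(-1\right)^{2} - -4 = 4 + 1 + 4 = 9$)
$\frac{1}{-222 + 9 v{\left(5 \right)} r} = \frac{1}{-222 + 9 \cdot 2 \cdot 9} = \frac{1}{-222 + 18 \cdot 9} = \frac{1}{-222 + 162} = \frac{1}{-60} = - \frac{1}{60}$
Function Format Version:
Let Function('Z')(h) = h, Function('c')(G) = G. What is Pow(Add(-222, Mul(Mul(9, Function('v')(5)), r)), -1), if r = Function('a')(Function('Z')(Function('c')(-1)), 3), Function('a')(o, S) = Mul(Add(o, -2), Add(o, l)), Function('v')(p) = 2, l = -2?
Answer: Rational(-1, 60) ≈ -0.016667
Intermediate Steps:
Function('a')(o, S) = Pow(Add(-2, o), 2) (Function('a')(o, S) = Mul(Add(o, -2), Add(o, -2)) = Mul(Add(-2, o), Add(-2, o)) = Pow(Add(-2, o), 2))
r = 9 (r = Add(4, Pow(-1, 2), Mul(-4, -1)) = Add(4, 1, 4) = 9)
Pow(Add(-222, Mul(Mul(9, Function('v')(5)), r)), -1) = Pow(Add(-222, Mul(Mul(9, 2), 9)), -1) = Pow(Add(-222, Mul(18, 9)), -1) = Pow(Add(-222, 162), -1) = Pow(-60, -1) = Rational(-1, 60)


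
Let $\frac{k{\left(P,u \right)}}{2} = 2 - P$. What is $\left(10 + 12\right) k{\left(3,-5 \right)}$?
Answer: $-44$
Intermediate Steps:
$k{\left(P,u \right)} = 4 - 2 P$ ($k{\left(P,u \right)} = 2 \left(2 - P\right) = 4 - 2 P$)
$\left(10 + 12\right) k{\left(3,-5 \right)} = \left(10 + 12\right) \left(4 - 6\right) = 22 \left(4 - 6\right) = 22 \left(-2\right) = -44$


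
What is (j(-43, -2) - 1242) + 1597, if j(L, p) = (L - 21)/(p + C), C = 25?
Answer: 8101/23 ≈ 352.22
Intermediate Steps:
j(L, p) = (-21 + L)/(25 + p) (j(L, p) = (L - 21)/(p + 25) = (-21 + L)/(25 + p))
(j(-43, -2) - 1242) + 1597 = ((-21 - 43)/(25 - 2) - 1242) + 1597 = (-64/23 - 1242) + 1597 = -28630/23 + 1597 = 8101/23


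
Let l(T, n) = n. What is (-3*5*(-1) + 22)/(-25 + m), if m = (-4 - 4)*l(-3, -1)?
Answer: -37/17 ≈ -2.1765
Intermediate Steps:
m = 8 (m = (-4 - 4)*(-1) = -8*(-1) = 8)
(-3*5*(-1) + 22)/(-25 + m) = (-3*5*(-1) + 22)/(-25 + 8) = (-15*(-1) + 22)/(-17) = -(15 + 22)/17 = -1/17*37 = -37/17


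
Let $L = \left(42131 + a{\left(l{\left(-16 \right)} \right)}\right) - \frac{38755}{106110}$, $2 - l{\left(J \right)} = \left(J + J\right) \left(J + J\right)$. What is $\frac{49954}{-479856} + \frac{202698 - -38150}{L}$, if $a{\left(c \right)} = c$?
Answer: $\frac{1204548168745849}{209314973943816} \approx 5.7547$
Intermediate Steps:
$l{\left(J \right)} = 2 - 4 J^{2}$ ($l{\left(J \right)} = 2 - \left(J + J\right) \left(J + J\right) = 2 - 2 J 2 J = 2 - 4 J^{2}$)
$L = \frac{872407447}{21222}$ ($L = \left(42131 + \left(2 - 4 \left(-16\right)^{2}\right)\right) - \frac{38755}{106110} = \left(42131 + \left(2 - 1024\right)\right) - \frac{7751}{21222} = \left(42131 - 1022\right) - \frac{7751}{21222} = 41109 - \frac{7751}{21222} = \frac{872407447}{21222} \approx 41109.0$)
$\frac{49954}{-479856} + \frac{202698 - -38150}{L} = \frac{49954}{-479856} + \frac{202698 - -38150}{\frac{872407447}{21222}} = 49954 \left(- \frac{1}{479856}\right) + \left(202698 + 38150\right) \frac{21222}{872407447} = - \frac{24977}{239928} + 240848 \cdot \frac{21222}{872407447} = - \frac{24977}{239928} + \frac{5111276256}{872407447} = \frac{1204548168745849}{209314973943816}$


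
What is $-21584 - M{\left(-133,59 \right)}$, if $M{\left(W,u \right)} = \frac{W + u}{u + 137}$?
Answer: $- \frac{2115195}{98} \approx -21584.0$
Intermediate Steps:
$M{\left(W,u \right)} = \frac{W + u}{137 + u}$
$-21584 - M{\left(-133,59 \right)} = -21584 - \frac{-133 + 59}{137 + 59} = -21584 - \frac{1}{196} \left(-74\right) = -21584 - - \frac{37}{98} = -21584 + \frac{37}{98} = - \frac{2115195}{98}$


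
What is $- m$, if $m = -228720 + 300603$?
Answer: $-71883$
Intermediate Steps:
$m = 71883$
$- m = \left(-1\right) 71883 = -71883$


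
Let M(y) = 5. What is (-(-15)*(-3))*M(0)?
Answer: -225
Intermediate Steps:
(-(-15)*(-3))*M(0) = -(-15)*(-3)*5 = -3*15*5 = -45*5 = -225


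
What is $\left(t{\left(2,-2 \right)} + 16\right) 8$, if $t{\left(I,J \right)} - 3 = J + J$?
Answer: $120$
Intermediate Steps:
$t{\left(I,J \right)} = 3 + 2 J$ ($t{\left(I,J \right)} = 3 + \left(J + J\right) = 3 + 2 J$)
$\left(t{\left(2,-2 \right)} + 16\right) 8 = \left(\left(3 + 2 \left(-2\right)\right) + 16\right) 8 = \left(\left(3 - 4\right) + 16\right) 8 = \left(-1 + 16\right) 8 = 15 \cdot 8 = 120$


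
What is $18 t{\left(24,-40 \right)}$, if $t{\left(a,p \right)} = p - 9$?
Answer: $-882$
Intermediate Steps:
$t{\left(a,p \right)} = -9 + p$ ($t{\left(a,p \right)} = p - 9 = -9 + p$)
$18 t{\left(24,-40 \right)} = 18 \left(-9 - 40\right) = 18 \left(-49\right) = -882$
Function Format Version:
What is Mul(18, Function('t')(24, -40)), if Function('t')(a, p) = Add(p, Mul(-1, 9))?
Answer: -882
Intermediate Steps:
Function('t')(a, p) = Add(-9, p) (Function('t')(a, p) = Add(p, -9) = Add(-9, p))
Mul(18, Function('t')(24, -40)) = Mul(18, Add(-9, -40)) = Mul(18, -49) = -882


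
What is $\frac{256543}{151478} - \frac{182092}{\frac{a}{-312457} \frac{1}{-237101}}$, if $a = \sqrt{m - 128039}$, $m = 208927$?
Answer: $\frac{256543}{151478} - \frac{3372519884588111 \sqrt{20222}}{10111} \approx -4.7432 \cdot 10^{13}$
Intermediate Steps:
$a = 2 \sqrt{20222}$ ($a = \sqrt{208927 - 128039} = \sqrt{80888} = 2 \sqrt{20222} \approx 284.41$)
$\frac{256543}{151478} - \frac{182092}{\frac{a}{-312457} \frac{1}{-237101}} = \frac{256543}{151478} - \frac{182092}{\frac{2 \sqrt{20222}}{-312457} \frac{1}{-237101}} = 256543 \cdot \frac{1}{151478} - \frac{182092}{2 \sqrt{20222} \left(- \frac{1}{312457}\right) \left(- \frac{1}{237101}\right)} = \frac{256543}{151478} - \frac{182092}{- \frac{2 \sqrt{20222}}{312457} \left(- \frac{1}{237101}\right)} = \frac{256543}{151478} - \frac{182092}{\frac{2}{74083867157} \sqrt{20222}} = \frac{256543}{151478} - 182092 \frac{74083867157 \sqrt{20222}}{40444} = \frac{256543}{151478} - \frac{3372519884588111 \sqrt{20222}}{10111}$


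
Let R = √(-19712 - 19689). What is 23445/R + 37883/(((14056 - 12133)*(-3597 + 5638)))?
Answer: 37883/3924843 - 23445*I*√41/1271 ≈ 0.0096521 - 118.11*I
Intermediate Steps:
R = 31*I*√41 (R = √(-39401) = 31*I*√41 ≈ 198.5*I)
23445/R + 37883/(((14056 - 12133)*(-3597 + 5638))) = 23445/((31*I*√41)) + 37883/(((14056 - 12133)*(-3597 + 5638))) = 23445*(-I*√41/1271) + 37883/((1923*2041)) = -23445*I*√41/1271 + 37883/3924843 = 37883/3924843 - 23445*I*√41/1271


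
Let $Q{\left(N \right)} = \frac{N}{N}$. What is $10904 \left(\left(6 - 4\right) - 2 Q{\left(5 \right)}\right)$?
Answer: $0$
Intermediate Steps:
$Q{\left(N \right)} = 1$
$10904 \left(\left(6 - 4\right) - 2 Q{\left(5 \right)}\right) = 10904 \left(\left(6 - 4\right) - 2\right) = 10904 \left(2 - 2\right) = 10904 \cdot 0 = 0$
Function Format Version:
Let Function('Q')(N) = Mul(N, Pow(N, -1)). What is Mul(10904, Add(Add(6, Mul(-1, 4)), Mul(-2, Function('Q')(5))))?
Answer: 0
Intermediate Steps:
Function('Q')(N) = 1
Mul(10904, Add(Add(6, Mul(-1, 4)), Mul(-2, Function('Q')(5)))) = Mul(10904, Add(Add(6, Mul(-1, 4)), Mul(-2, 1))) = Mul(10904, Add(Add(6, -4), -2)) = Mul(10904, Add(2, -2)) = Mul(10904, 0) = 0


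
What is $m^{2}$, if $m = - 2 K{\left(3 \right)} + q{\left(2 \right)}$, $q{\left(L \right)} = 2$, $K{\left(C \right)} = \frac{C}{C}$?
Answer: $0$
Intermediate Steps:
$K{\left(C \right)} = 1$
$m = 0$ ($m = \left(-2\right) 1 + 2 = -2 + 2 = 0$)
$m^{2} = 0^{2} = 0$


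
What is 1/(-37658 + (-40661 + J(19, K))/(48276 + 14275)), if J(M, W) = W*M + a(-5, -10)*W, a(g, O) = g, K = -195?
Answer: -62551/2355588949 ≈ -2.6554e-5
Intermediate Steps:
J(M, W) = -5*W + M*W (J(M, W) = W*M - 5*W = M*W - 5*W = -5*W + M*W)
1/(-37658 + (-40661 + J(19, K))/(48276 + 14275)) = 1/(-37658 + (-40661 - 195*(-5 + 19))/(48276 + 14275)) = 1/(-37658 + (-40661 - 195*14)/62551) = 1/(-37658 + (-40661 - 2730)*(1/62551)) = 1/(-37658 - 43391*1/62551) = 1/(-37658 - 43391/62551) = 1/(-2355588949/62551) = -62551/2355588949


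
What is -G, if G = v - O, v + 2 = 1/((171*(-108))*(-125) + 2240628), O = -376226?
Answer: -1711491132673/4549128 ≈ -3.7622e+5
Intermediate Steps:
v = -9098255/4549128 (v = -2 + 1/((171*(-108))*(-125) + 2240628) = -2 + 1/(-18468*(-125) + 2240628) = -2 + 1/(2308500 + 2240628) = -2 + 1/4549128 = -9098255/4549128 ≈ -2.0000)
G = 1711491132673/4549128 (G = -9098255/4549128 - 1*(-376226) = -9098255/4549128 + 376226 = 1711491132673/4549128 ≈ 3.7622e+5)
-G = -1*1711491132673/4549128 = -1711491132673/4549128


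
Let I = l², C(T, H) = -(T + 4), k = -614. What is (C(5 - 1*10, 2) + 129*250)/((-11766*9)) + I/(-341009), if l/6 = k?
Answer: -1448176000523/36110807046 ≈ -40.104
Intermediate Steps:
C(T, H) = -4 - T (C(T, H) = -(4 + T) = -4 - T)
l = -3684 (l = 6*(-614) = -3684)
I = 13571856 (I = (-3684)² = 13571856)
(C(5 - 1*10, 2) + 129*250)/((-11766*9)) + I/(-341009) = ((-4 - (5 - 1*10)) + 129*250)/((-11766*9)) + 13571856/(-341009) = ((-4 - (5 - 10)) + 32250)/(-105894) + 13571856*(-1/341009) = ((-4 - 1*(-5)) + 32250)*(-1/105894) - 13571856/341009 = ((-4 + 5) + 32250)*(-1/105894) - 13571856/341009 = (1 + 32250)*(-1/105894) - 13571856/341009 = 32251*(-1/105894) - 13571856/341009 = -32251/105894 - 13571856/341009 = -1448176000523/36110807046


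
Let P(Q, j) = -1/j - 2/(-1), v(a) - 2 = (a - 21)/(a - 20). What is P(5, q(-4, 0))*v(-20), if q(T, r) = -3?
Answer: 847/120 ≈ 7.0583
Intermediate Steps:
v(a) = 2 + (-21 + a)/(-20 + a) (v(a) = 2 + (a - 21)/(a - 20) = 2 + (-21 + a)/(-20 + a))
P(Q, j) = 2 - 1/j (P(Q, j) = -1/j - 2*(-1) = -1/j + 2 = 2 - 1/j)
P(5, q(-4, 0))*v(-20) = (2 - 1/(-3))*((-61 + 3*(-20))/(-20 - 20)) = (2 - 1*(-1/3))*((-61 - 60)/(-40)) = (2 + 1/3)*(-1/40*(-121)) = (7/3)*(121/40) = 847/120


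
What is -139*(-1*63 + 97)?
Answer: -4726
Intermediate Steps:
-139*(-1*63 + 97) = -139*(-63 + 97) = -139*34 = -4726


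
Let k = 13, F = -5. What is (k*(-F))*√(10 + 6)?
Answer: 260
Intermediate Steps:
(k*(-F))*√(10 + 6) = (13*(-1*(-5)))*√(10 + 6) = (13*5)*√16 = 65*4 = 260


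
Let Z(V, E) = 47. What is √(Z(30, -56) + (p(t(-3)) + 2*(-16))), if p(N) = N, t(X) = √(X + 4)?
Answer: 4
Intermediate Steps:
t(X) = √(4 + X)
√(Z(30, -56) + (p(t(-3)) + 2*(-16))) = √(47 + (√(4 - 3) + 2*(-16))) = √(47 + (√1 - 32)) = √(47 + (1 - 32)) = √(47 - 31) = √16 = 4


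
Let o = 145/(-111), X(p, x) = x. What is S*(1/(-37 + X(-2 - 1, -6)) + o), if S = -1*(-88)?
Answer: -558448/4773 ≈ -117.00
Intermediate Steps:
o = -145/111 (o = 145*(-1/111) = -145/111 ≈ -1.3063)
S = 88
S*(1/(-37 + X(-2 - 1, -6)) + o) = 88*(1/(-37 - 6) - 145/111) = 88*(1/(-43) - 145/111) = 88*(-1/43 - 145/111) = 88*(-6346/4773) = -558448/4773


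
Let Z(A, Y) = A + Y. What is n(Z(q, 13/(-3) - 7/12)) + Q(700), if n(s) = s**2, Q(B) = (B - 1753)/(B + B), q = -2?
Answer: 1186621/25200 ≈ 47.088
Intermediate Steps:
Q(B) = (-1753 + B)/(2*B) (Q(B) = (-1753 + B)/((2*B)) = (-1753 + B)*(1/(2*B)) = (-1753 + B)/(2*B))
n(Z(q, 13/(-3) - 7/12)) + Q(700) = (-2 + (13/(-3) - 7/12))**2 + (1/2)*(-1753 + 700)/700 = (-2 + (13*(-1/3) - 7*1/12))**2 + (1/2)*(1/700)*(-1053) = (-2 + (-13/3 - 7/12))**2 - 1053/1400 = (-2 - 59/12)**2 - 1053/1400 = (-83/12)**2 - 1053/1400 = 6889/144 - 1053/1400 = 1186621/25200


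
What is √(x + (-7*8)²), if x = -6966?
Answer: I*√3830 ≈ 61.887*I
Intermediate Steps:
√(x + (-7*8)²) = √(-6966 + (-7*8)²) = √(-6966 + (-56)²) = √(-6966 + 3136) = √(-3830) = I*√3830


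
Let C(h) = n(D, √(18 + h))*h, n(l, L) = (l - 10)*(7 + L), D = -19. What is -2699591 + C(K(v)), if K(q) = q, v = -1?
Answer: -2699388 + 29*√17 ≈ -2.6993e+6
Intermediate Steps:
n(l, L) = (-10 + l)*(7 + L)
C(h) = h*(-203 - 29*√(18 + h)) (C(h) = (-70 - 10*√(18 + h) + 7*(-19) + √(18 + h)*(-19))*h = (-70 - 10*√(18 + h) - 133 - 19*√(18 + h))*h = (-203 - 29*√(18 + h))*h = h*(-203 - 29*√(18 + h)))
-2699591 + C(K(v)) = -2699591 - 29*(-1)*(7 + √(18 - 1)) = -2699591 - 29*(-1)*(7 + √17) = -2699591 + (203 + 29*√17) = -2699388 + 29*√17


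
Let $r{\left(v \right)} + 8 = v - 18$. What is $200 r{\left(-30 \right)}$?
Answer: $-11200$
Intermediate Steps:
$r{\left(v \right)} = -26 + v$ ($r{\left(v \right)} = -8 + \left(v - 18\right) = -8 + \left(-18 + v\right) = -26 + v$)
$200 r{\left(-30 \right)} = 200 \left(-26 - 30\right) = 200 \left(-56\right) = -11200$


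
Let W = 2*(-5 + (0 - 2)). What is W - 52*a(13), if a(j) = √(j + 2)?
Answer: -14 - 52*√15 ≈ -215.40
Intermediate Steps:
W = -14 (W = 2*(-5 - 2) = 2*(-7) = -14)
a(j) = √(2 + j)
W - 52*a(13) = -14 - 52*√(2 + 13) = -14 - 52*√15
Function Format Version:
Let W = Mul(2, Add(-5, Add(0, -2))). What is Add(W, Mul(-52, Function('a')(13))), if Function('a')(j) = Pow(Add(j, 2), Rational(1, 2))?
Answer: Add(-14, Mul(-52, Pow(15, Rational(1, 2)))) ≈ -215.40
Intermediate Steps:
W = -14 (W = Mul(2, Add(-5, -2)) = Mul(2, -7) = -14)
Function('a')(j) = Pow(Add(2, j), Rational(1, 2))
Add(W, Mul(-52, Function('a')(13))) = Add(-14, Mul(-52, Pow(Add(2, 13), Rational(1, 2)))) = Add(-14, Mul(-52, Pow(15, Rational(1, 2))))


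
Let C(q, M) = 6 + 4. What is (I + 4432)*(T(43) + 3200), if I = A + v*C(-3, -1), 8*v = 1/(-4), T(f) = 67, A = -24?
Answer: 230398641/16 ≈ 1.4400e+7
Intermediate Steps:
C(q, M) = 10
v = -1/32 (v = (⅛)/(-4) = (⅛)*(-¼) = -1/32 ≈ -0.031250)
I = -389/16 (I = -24 - 1/32*10 = -24 - 5/16 = -389/16 ≈ -24.313)
(I + 4432)*(T(43) + 3200) = (-389/16 + 4432)*(67 + 3200) = (70523/16)*3267 = 230398641/16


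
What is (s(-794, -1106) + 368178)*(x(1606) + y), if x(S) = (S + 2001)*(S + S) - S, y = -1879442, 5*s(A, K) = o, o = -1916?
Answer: 17846573283464/5 ≈ 3.5693e+12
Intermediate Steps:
s(A, K) = -1916/5 (s(A, K) = (1/5)*(-1916) = -1916/5)
x(S) = -S + 2*S*(2001 + S) (x(S) = (2001 + S)*(2*S) - S = 2*S*(2001 + S) - S = -S + 2*S*(2001 + S))
(s(-794, -1106) + 368178)*(x(1606) + y) = (-1916/5 + 368178)*(1606*(4001 + 2*1606) - 1879442) = 1838974*(1606*(4001 + 3212) - 1879442)/5 = 1838974*(1606*7213 - 1879442)/5 = 1838974*(11584078 - 1879442)/5 = (1838974/5)*9704636 = 17846573283464/5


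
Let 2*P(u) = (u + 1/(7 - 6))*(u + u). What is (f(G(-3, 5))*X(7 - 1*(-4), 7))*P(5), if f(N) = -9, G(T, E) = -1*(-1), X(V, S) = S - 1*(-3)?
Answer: -2700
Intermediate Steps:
P(u) = u*(1 + u) (P(u) = ((u + 1/(7 - 6))*(u + u))/2 = ((u + 1/1)*(2*u))/2 = ((u + 1)*(2*u))/2 = ((1 + u)*(2*u))/2 = (2*u*(1 + u))/2 = u*(1 + u))
X(V, S) = 3 + S (X(V, S) = S + 3 = 3 + S)
G(T, E) = 1
(f(G(-3, 5))*X(7 - 1*(-4), 7))*P(5) = (-9*(3 + 7))*(5*(1 + 5)) = (-9*10)*(5*6) = -90*30 = -2700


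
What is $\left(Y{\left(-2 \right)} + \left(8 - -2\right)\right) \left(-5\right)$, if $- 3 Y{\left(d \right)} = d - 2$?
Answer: $- \frac{170}{3} \approx -56.667$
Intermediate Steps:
$Y{\left(d \right)} = \frac{2}{3} - \frac{d}{3}$ ($Y{\left(d \right)} = - \frac{d - 2}{3} = - \frac{-2 + d}{3} = \frac{2}{3} - \frac{d}{3}$)
$\left(Y{\left(-2 \right)} + \left(8 - -2\right)\right) \left(-5\right) = \left(\left(\frac{2}{3} - - \frac{2}{3}\right) + \left(8 - -2\right)\right) \left(-5\right) = \left(\left(\frac{2}{3} + \frac{2}{3}\right) + \left(8 + 2\right)\right) \left(-5\right) = \left(\frac{4}{3} + 10\right) \left(-5\right) = \frac{34}{3} \left(-5\right) = - \frac{170}{3}$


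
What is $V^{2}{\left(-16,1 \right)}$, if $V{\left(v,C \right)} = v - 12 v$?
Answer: $30976$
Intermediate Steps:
$V{\left(v,C \right)} = - 11 v$ ($V{\left(v,C \right)} = v - 12 v = - 11 v$)
$V^{2}{\left(-16,1 \right)} = \left(\left(-11\right) \left(-16\right)\right)^{2} = 176^{2} = 30976$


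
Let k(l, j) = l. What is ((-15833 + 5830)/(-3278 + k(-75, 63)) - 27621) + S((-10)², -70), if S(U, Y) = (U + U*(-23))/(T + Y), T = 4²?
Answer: -356656910/12933 ≈ -27577.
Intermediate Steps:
T = 16
S(U, Y) = -22*U/(16 + Y) (S(U, Y) = (U + U*(-23))/(16 + Y) = (U - 23*U)/(16 + Y) = (-22*U)/(16 + Y) = -22*U/(16 + Y))
((-15833 + 5830)/(-3278 + k(-75, 63)) - 27621) + S((-10)², -70) = ((-15833 + 5830)/(-3278 - 75) - 27621) - 22*(-10)²/(16 - 70) = (-10003/(-3353) - 27621) - 22*100/(-54) = (-10003*(-1/3353) - 27621) - 22*100*(-1/54) = (1429/479 - 27621) + 1100/27 = -13229030/479 + 1100/27 = -356656910/12933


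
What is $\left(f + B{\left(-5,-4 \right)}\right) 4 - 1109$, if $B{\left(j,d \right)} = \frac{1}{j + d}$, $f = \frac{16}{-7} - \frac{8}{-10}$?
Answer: $- \frac{351347}{315} \approx -1115.4$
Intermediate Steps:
$f = - \frac{52}{35}$ ($f = 16 \left(- \frac{1}{7}\right) - - \frac{4}{5} = - \frac{16}{7} + \frac{4}{5} = - \frac{52}{35} \approx -1.4857$)
$B{\left(j,d \right)} = \frac{1}{d + j}$
$\left(f + B{\left(-5,-4 \right)}\right) 4 - 1109 = \left(- \frac{52}{35} + \frac{1}{-4 - 5}\right) 4 - 1109 = \left(- \frac{52}{35} + \frac{1}{-9}\right) 4 - 1109 = \left(- \frac{52}{35} - \frac{1}{9}\right) 4 - 1109 = \left(- \frac{503}{315}\right) 4 - 1109 = - \frac{2012}{315} - 1109 = - \frac{351347}{315}$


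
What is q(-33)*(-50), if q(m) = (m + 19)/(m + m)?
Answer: -350/33 ≈ -10.606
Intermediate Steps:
q(m) = (19 + m)/(2*m) (q(m) = (19 + m)/((2*m)) = (19 + m)*(1/(2*m)) = (19 + m)/(2*m))
q(-33)*(-50) = ((½)*(19 - 33)/(-33))*(-50) = ((½)*(-1/33)*(-14))*(-50) = (7/33)*(-50) = -350/33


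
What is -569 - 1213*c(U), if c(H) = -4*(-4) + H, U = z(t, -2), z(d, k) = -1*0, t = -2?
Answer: -19977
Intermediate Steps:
z(d, k) = 0
U = 0
c(H) = 16 + H
-569 - 1213*c(U) = -569 - 1213*(16 + 0) = -569 - 1213*16 = -569 - 19408 = -19977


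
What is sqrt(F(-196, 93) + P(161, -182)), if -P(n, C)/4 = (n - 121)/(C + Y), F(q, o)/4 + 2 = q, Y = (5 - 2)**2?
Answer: 2*I*sqrt(5919022)/173 ≈ 28.126*I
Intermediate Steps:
Y = 9 (Y = 3**2 = 9)
F(q, o) = -8 + 4*q
P(n, C) = -4*(-121 + n)/(9 + C) (P(n, C) = -4*(n - 121)/(C + 9) = -4*(-121 + n)/(9 + C))
sqrt(F(-196, 93) + P(161, -182)) = sqrt((-8 + 4*(-196)) + 4*(121 - 1*161)/(9 - 182)) = sqrt((-8 - 784) + 4*(121 - 161)/(-173)) = sqrt(-792 + 4*(-1/173)*(-40)) = sqrt(-792 + 160/173) = sqrt(-136856/173) = 2*I*sqrt(5919022)/173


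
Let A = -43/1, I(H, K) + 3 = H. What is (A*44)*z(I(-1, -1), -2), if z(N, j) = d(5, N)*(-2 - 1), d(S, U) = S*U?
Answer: -113520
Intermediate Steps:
I(H, K) = -3 + H
z(N, j) = -15*N (z(N, j) = (5*N)*(-2 - 1) = (5*N)*(-3) = -15*N)
A = -43 (A = -43*1 = -43)
(A*44)*z(I(-1, -1), -2) = (-43*44)*(-15*(-3 - 1)) = -(-28380)*(-4) = -1892*60 = -113520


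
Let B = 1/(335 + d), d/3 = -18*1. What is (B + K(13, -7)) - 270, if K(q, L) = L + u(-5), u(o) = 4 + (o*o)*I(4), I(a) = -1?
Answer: -83737/281 ≈ -298.00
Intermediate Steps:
d = -54 (d = 3*(-18*1) = 3*(-18) = -54)
B = 1/281 (B = 1/(335 - 54) = 1/281 ≈ 0.0035587)
u(o) = 4 - o² (u(o) = 4 + (o*o)*(-1) = 4 + o²*(-1) = 4 - o²)
K(q, L) = -21 + L (K(q, L) = L + (4 - 1*(-5)²) = L + (4 - 1*25) = L + (4 - 25) = L - 21 = -21 + L)
(B + K(13, -7)) - 270 = (1/281 + (-21 - 7)) - 270 = (1/281 - 28) - 270 = -7867/281 - 270 = -83737/281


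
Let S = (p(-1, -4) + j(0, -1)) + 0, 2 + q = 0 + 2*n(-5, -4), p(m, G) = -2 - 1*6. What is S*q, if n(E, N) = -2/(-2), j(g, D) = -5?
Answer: 0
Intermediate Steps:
p(m, G) = -8 (p(m, G) = -2 - 6 = -8)
n(E, N) = 1 (n(E, N) = -2*(-½) = 1)
q = 0 (q = -2 + (0 + 2*1) = -2 + (0 + 2) = -2 + 2 = 0)
S = -13 (S = (-8 - 5) + 0 = -13 + 0 = -13)
S*q = -13*0 = 0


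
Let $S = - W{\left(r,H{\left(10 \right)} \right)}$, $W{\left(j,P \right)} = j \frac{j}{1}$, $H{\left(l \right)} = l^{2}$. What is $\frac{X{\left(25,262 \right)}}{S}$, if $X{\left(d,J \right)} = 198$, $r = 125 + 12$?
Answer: $- \frac{198}{18769} \approx -0.010549$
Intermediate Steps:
$r = 137$
$W{\left(j,P \right)} = j^{2}$ ($W{\left(j,P \right)} = j j 1 = j j = j^{2}$)
$S = -18769$ ($S = - 137^{2} = \left(-1\right) 18769 = -18769$)
$\frac{X{\left(25,262 \right)}}{S} = \frac{198}{-18769} = 198 \left(- \frac{1}{18769}\right) = - \frac{198}{18769}$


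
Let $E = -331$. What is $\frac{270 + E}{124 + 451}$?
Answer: $- \frac{61}{575} \approx -0.10609$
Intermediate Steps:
$\frac{270 + E}{124 + 451} = \frac{270 - 331}{124 + 451} = - \frac{61}{575}$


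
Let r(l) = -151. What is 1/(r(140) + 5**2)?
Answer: -1/126 ≈ -0.0079365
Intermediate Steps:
1/(r(140) + 5**2) = 1/(-151 + 5**2) = 1/(-151 + 25) = 1/(-126) = -1/126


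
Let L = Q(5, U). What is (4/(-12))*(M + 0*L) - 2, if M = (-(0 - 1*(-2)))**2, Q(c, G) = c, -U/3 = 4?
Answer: -10/3 ≈ -3.3333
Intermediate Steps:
U = -12 (U = -3*4 = -12)
M = 4 (M = (-(0 + 2))**2 = (-1*2)**2 = (-2)**2 = 4)
L = 5
(4/(-12))*(M + 0*L) - 2 = (4/(-12))*(4 + 0*5) - 2 = (4*(-1/12))*(4 + 0) - 2 = -1/3*4 - 2 = -4/3 - 2 = -10/3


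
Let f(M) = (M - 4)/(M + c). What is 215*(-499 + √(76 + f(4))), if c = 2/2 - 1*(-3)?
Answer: -107285 + 430*√19 ≈ -1.0541e+5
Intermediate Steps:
c = 4 (c = 2*(½) + 3 = 1 + 3 = 4)
f(M) = (-4 + M)/(4 + M) (f(M) = (M - 4)/(M + 4) = (-4 + M)/(4 + M))
215*(-499 + √(76 + f(4))) = 215*(-499 + √(76 + (-4 + 4)/(4 + 4))) = 215*(-499 + √(76 + 0/8)) = 215*(-499 + √(76 + (⅛)*0)) = 215*(-499 + √(76 + 0)) = 215*(-499 + √76) = 215*(-499 + 2*√19) = -107285 + 430*√19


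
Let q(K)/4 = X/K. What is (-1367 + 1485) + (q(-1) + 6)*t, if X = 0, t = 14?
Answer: 202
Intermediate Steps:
q(K) = 0 (q(K) = 4*(0/K) = 4*0 = 0)
(-1367 + 1485) + (q(-1) + 6)*t = (-1367 + 1485) + (0 + 6)*14 = 118 + 6*14 = 118 + 84 = 202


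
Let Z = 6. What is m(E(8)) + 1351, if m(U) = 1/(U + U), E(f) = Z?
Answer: 16213/12 ≈ 1351.1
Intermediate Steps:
E(f) = 6
m(U) = 1/(2*U)
m(E(8)) + 1351 = (½)/6 + 1351 = (½)*(⅙) + 1351 = 1/12 + 1351 = 16213/12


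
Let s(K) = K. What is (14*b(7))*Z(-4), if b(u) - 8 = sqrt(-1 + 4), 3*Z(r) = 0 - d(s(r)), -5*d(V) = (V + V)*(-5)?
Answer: 896/3 + 112*sqrt(3)/3 ≈ 363.33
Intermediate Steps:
d(V) = 2*V (d(V) = -(V + V)*(-5)/5 = -2*V*(-5)/5 = -(-2)*V = 2*V)
Z(r) = -2*r/3 (Z(r) = (0 - 2*r)/3 = (-2*r)/3 = -2*r/3)
b(u) = 8 + sqrt(3) (b(u) = 8 + sqrt(-1 + 4) = 8 + sqrt(3))
(14*b(7))*Z(-4) = (14*(8 + sqrt(3)))*(-2/3*(-4)) = (112 + 14*sqrt(3))*(8/3) = 896/3 + 112*sqrt(3)/3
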